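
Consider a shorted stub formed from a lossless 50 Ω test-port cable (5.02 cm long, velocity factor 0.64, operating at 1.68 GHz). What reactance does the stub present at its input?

X_in ≈ -20.1 Ω (capacitive)

λ = v/f = 0.64·c / 1.68 GHz = 0.114 m
βl = 2π·l/λ = 2π × 0.439 = 158°
tan(βl) = -0.401
For a shorted stub, Z_in = jZ_0·tan(βl)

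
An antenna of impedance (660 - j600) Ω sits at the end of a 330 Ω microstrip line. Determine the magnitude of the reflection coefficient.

|Γ| ≈ 0.592

Γ = (Z_L − Z_0)/(Z_L + Z_0) = (330 − j600)/(990 − j600)
|Γ| = 685/1160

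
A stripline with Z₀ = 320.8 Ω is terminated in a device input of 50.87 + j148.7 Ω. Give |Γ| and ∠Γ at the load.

Γ = (Z_L − Z_0)/(Z_L + Z_0) = (-269.9 + j148.7)/(371.7 + j148.7)
|Γ| = 308/400 = 0.77

Γ ≈ 0.77 ∠ 129°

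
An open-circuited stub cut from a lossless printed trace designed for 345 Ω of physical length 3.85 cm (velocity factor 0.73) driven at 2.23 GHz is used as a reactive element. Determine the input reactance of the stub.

λ = v/f = 0.73·c / 2.23 GHz = 0.0982 m
βl = 2π·l/λ = 2π × 0.392 = 141°
tan(βl) = -0.806
For an open-circuited stub, Z_in = −jZ_0·cot(βl) = −jZ_0/tan(βl)

X_in ≈ 428 Ω (inductive)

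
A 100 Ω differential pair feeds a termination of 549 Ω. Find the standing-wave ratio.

For a purely resistive load, VSWR = R_L/Z_0 or Z_0/R_L (whichever > 1) = 549/100

VSWR ≈ 5.49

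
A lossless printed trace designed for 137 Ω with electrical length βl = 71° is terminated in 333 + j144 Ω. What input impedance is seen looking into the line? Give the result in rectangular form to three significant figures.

Z_in ≈ 58.1 − j64.1 Ω

tan(βl) = tan(71°) = 2.9
Z_in = Z_0·(Z_L + jZ_0·tanβl)/(Z_0 + jZ_L·tanβl)
     = 137·(333 + j542)/(-281 + j967)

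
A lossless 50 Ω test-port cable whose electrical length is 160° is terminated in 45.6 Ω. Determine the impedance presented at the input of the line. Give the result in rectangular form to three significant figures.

Z_in ≈ 46.5 − j2.76 Ω

tan(βl) = tan(160°) = -0.364
Z_in = Z_0·(Z_L + jZ_0·tanβl)/(Z_0 + jZ_L·tanβl)
     = 50·(45.6 − j18.2)/(50 − j16.6)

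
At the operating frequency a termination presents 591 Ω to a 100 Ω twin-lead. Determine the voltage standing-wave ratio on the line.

VSWR ≈ 5.91

For a purely resistive load, VSWR = R_L/Z_0 or Z_0/R_L (whichever > 1) = 591/100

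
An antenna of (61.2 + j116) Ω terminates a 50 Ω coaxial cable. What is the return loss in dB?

RL ≈ 2.79 dB

Γ = (11.2 + j116)/(111.2 + j116), |Γ| = 0.725
RL = −20·log₁₀|Γ| = −20·log₁₀(0.725)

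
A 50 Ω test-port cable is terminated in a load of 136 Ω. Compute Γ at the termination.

Γ = 0.462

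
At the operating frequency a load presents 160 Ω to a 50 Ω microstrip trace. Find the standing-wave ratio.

VSWR ≈ 3.2

For a purely resistive load, VSWR = R_L/Z_0 or Z_0/R_L (whichever > 1) = 160/50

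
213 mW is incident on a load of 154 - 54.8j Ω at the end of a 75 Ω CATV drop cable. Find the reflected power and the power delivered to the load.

|Γ| = |(79 − j54.8)/(229 − j54.8)| = 0.408
|Γ|² = 0.167
P_refl = |Γ|²·P_inc = 35.5 mW, P_del = (1 − |Γ|²)·P_inc = 177 mW

P_reflected ≈ 35.5 mW; P_delivered ≈ 177 mW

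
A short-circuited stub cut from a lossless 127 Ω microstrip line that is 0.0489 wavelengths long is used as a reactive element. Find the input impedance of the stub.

βl = 2π × 0.0489 = 17.6°
tan(βl) = 0.317
For a short-circuited stub, Z_in = jZ_0·tan(βl)

Z_in ≈ +j40.3 Ω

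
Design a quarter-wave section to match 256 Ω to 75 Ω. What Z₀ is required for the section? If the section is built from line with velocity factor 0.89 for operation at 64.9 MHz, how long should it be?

Z_qwt = √(Z_0·R_L) = √(75 × 256) = √19200
λ = 0.89·c/f = 4.11 m, so l = λ/4 = 1.03 m

Z_qwt ≈ 139 Ω; length ≈ 1.03 m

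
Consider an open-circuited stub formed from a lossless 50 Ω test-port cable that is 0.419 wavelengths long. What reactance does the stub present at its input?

βl = 2π × 0.419 = 151°
tan(βl) = -0.558
For an open-circuited stub, Z_in = −jZ_0·cot(βl) = −jZ_0/tan(βl)

X_in ≈ 89.6 Ω (inductive)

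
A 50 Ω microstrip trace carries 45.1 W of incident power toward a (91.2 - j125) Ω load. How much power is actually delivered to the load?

|Γ| = |(41.2 − j125)/(141.2 − j125)| = 0.698
|Γ|² = 0.487
P_refl = |Γ|²·P_inc = 22 W, P_del = (1 − |Γ|²)·P_inc = 23.1 W

P_delivered ≈ 23.1 W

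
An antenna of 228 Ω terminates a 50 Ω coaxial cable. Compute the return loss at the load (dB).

RL ≈ 3.87 dB

Γ = (228 − 50)/(228 + 50) = 0.64
RL = −20·log₁₀|Γ| = −20·log₁₀(0.64)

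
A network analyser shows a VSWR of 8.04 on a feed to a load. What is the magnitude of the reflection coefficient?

|Γ| ≈ 0.779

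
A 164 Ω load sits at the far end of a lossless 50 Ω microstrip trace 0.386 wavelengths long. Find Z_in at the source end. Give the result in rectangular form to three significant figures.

βl = 2π × 0.386 = 139°
tan(βl) = tan(139°) = -0.871
Z_in = Z_0·(Z_L + jZ_0·tanβl)/(Z_0 + jZ_L·tanβl)
     = 50·(164 − j43.5)/(50 − j143)

Z_in ≈ 31.5 + j46.4 Ω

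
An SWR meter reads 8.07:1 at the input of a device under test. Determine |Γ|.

|Γ| ≈ 0.779

|Γ| = (S − 1)/(S + 1) = (8.07 − 1)/(8.07 + 1) = 7.07/9.07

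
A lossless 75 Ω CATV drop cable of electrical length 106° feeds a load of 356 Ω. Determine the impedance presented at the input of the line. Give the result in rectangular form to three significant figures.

tan(βl) = tan(106°) = -3.49
Z_in = Z_0·(Z_L + jZ_0·tanβl)/(Z_0 + jZ_L·tanβl)
     = 75·(356 − j262)/(75 − j1240)

Z_in ≈ 17 + j20.5 Ω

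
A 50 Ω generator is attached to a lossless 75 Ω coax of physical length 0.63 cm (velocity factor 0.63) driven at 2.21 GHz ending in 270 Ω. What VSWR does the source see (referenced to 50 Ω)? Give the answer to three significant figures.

VSWR ≈ 4.83

λ = v/f = 0.63·c / 2.21 GHz = 0.0855 m
βl = 2π·l/λ = 2π × 0.0737 = 26.5°
tan(βl) = 0.499
Z_in = Z_0·(Z_L + jZ_0·tanβl)/(Z_0 + jZ_L·tanβl) = 79.8 − j106 Ω
Γ_s = (Z_in − Z_s)/(Z_in + Z_s) = (29.8 − j106)/(130 − j106), |Γ_s| = 0.657
VSWR = (1 + |Γ_s|)/(1 − |Γ_s|)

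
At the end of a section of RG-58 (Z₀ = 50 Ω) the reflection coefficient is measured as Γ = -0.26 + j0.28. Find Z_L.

Z_L = Z_0·(1 + Γ)/(1 − Γ) = 50·(0.74 + j0.28)/(1.26 − j0.28)

Z_L ≈ 25.6 + j16.8 Ω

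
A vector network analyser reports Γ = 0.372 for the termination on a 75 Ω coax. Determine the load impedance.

Z_L = Z_0·(1 + Γ)/(1 − Γ) = 75·(1.37)/(0.628)

Z_L ≈ 164 Ω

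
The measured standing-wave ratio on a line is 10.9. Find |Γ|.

|Γ| ≈ 0.832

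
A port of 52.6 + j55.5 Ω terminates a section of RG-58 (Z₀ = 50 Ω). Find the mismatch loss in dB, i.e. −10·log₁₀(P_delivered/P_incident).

mismatch loss ≈ 1.12 dB

Γ = (2.6 + j55.5)/(102.6 + j55.5), |Γ| = 0.476
|Γ|² = 0.227, so P_del/P_inc = 1 − |Γ|² = 0.773
ML = −10·log₁₀(1 − |Γ|²)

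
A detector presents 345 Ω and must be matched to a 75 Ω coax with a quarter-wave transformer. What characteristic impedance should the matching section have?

Z_qwt = √(Z_0·R_L) = √(75 × 345) = √25880

Z_qwt ≈ 161 Ω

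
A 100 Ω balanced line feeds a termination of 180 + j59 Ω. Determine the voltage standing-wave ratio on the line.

VSWR ≈ 2.06

Γ = (Z_L − Z_0)/(Z_L + Z_0) = (80 + j59)/(280 + j59)
|Γ| = 99.4/286 = 0.347
VSWR = (1 + |Γ|)/(1 − |Γ|) = 1.35/0.653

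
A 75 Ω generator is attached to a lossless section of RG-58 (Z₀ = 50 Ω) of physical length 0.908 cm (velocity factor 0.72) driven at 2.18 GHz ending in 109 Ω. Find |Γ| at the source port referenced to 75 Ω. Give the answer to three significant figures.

λ = v/f = 0.72·c / 2.18 GHz = 0.0991 m
βl = 2π·l/λ = 2π × 0.0916 = 33°
tan(βl) = 0.649
Z_in = Z_0·(Z_L + jZ_0·tanβl)/(Z_0 + jZ_L·tanβl) = 51.6 − j40.6 Ω
Γ_s = (Z_in − Z_s)/(Z_in + Z_s) = (-23.4 − j40.6)/(127 − j40.6), |Γ_s| = 0.352

|Γ| ≈ 0.352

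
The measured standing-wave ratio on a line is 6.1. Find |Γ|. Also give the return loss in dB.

|Γ| ≈ 0.718; return loss ≈ 2.87 dB

|Γ| = (S − 1)/(S + 1) = (6.1 − 1)/(6.1 + 1) = 5.1/7.1
RL = −20·log₁₀|Γ| = −20·log₁₀(0.718)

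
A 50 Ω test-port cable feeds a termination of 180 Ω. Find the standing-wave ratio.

Γ = (180 − 50)/(180 + 50) = 0.565
VSWR = (1 + 0.565)/(1 − 0.565)

VSWR ≈ 3.6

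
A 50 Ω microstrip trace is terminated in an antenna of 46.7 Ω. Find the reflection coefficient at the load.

Γ = -0.0341

Γ = (Z_L − Z_0)/(Z_L + Z_0) = (46.7 − 50)/(46.7 + 50) = -3.3/96.7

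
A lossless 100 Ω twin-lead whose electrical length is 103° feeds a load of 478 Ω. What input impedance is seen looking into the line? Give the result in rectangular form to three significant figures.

Z_in ≈ 22 + j22 Ω

tan(βl) = tan(103°) = -4.33
Z_in = Z_0·(Z_L + jZ_0·tanβl)/(Z_0 + jZ_L·tanβl)
     = 100·(478 − j433)/(100 − j2070)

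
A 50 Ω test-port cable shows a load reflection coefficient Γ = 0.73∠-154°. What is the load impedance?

Z_L = Z_0·(1 + Γ)/(1 − Γ) = 50·(0.344 − j0.32)/(1.66 + j0.32)

Z_L ≈ 8.21 − j11.2 Ω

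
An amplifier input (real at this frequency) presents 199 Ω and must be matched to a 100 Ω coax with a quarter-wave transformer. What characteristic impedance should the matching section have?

Z_qwt ≈ 141 Ω

Z_qwt = √(Z_0·R_L) = √(100 × 199) = √19900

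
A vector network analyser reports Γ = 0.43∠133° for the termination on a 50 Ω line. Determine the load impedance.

Z_L = Z_0·(1 + Γ)/(1 − Γ) = 50·(0.707 + j0.314)/(1.29 − j0.314)

Z_L ≈ 23 + j17.8 Ω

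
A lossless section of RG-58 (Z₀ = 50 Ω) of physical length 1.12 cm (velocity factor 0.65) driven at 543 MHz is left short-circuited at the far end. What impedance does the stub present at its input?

Z_in ≈ +j9.93 Ω

λ = v/f = 0.65·c / 543 MHz = 0.359 m
βl = 2π·l/λ = 2π × 0.0312 = 11.2°
tan(βl) = 0.199
For a short-circuited stub, Z_in = jZ_0·tan(βl)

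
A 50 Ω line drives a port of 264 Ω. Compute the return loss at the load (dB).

Γ = (264 − 50)/(264 + 50) = 0.682
RL = −20·log₁₀|Γ| = −20·log₁₀(0.682)

RL ≈ 3.33 dB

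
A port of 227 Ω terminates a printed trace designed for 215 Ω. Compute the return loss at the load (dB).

RL ≈ 31.3 dB

Γ = (227 − 215)/(227 + 215) = 0.0271
RL = −20·log₁₀|Γ| = −20·log₁₀(0.0271)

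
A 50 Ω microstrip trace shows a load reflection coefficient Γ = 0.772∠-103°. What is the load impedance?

Z_L ≈ 10.4 − j38.7 Ω

Z_L = Z_0·(1 + Γ)/(1 − Γ) = 50·(0.826 − j0.752)/(1.17 + j0.752)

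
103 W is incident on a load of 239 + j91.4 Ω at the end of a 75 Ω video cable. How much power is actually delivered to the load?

|Γ| = |(164 + j91.4)/(314 + j91.4)| = 0.574
|Γ|² = 0.33
P_refl = |Γ|²·P_inc = 33.9 W, P_del = (1 − |Γ|²)·P_inc = 69.1 W

P_delivered ≈ 69.1 W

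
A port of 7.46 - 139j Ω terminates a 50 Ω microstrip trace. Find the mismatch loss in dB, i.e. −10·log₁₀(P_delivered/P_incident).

Γ = (-42.54 − j139)/(57.46 − j139), |Γ| = 0.966
|Γ|² = 0.934, so P_del/P_inc = 1 − |Γ|² = 0.066
ML = −10·log₁₀(1 − |Γ|²)

mismatch loss ≈ 11.8 dB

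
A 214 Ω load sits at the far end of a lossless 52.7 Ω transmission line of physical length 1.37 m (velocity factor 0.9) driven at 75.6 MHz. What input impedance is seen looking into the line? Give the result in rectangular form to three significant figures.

Z_in ≈ 27.1 + j51.3 Ω

λ = v/f = 0.9·c / 75.6 MHz = 3.57 m
βl = 2π·l/λ = 2π × 0.384 = 138°
tan(βl) = tan(138°) = -0.897
Z_in = Z_0·(Z_L + jZ_0·tanβl)/(Z_0 + jZ_L·tanβl)
     = 52.7·(214 − j47.3)/(52.7 − j192)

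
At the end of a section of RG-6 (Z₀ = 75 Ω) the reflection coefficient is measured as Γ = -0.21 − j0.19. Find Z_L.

Z_L = Z_0·(1 + Γ)/(1 − Γ) = 75·(0.79 − j0.19)/(1.21 + j0.19)

Z_L ≈ 46 − j19 Ω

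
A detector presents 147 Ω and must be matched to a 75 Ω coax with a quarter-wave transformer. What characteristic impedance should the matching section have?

Z_qwt ≈ 105 Ω

Z_qwt = √(Z_0·R_L) = √(75 × 147) = √11020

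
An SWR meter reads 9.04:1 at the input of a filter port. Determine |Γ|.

|Γ| ≈ 0.801

|Γ| = (S − 1)/(S + 1) = (9.04 − 1)/(9.04 + 1) = 8.04/10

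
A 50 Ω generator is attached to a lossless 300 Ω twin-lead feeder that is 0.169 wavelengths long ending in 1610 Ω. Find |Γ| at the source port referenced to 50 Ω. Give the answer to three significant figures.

|Γ| ≈ 0.802

βl = 2π × 0.169 = 60.8°
tan(βl) = 1.79
Z_in = Z_0·(Z_L + jZ_0·tanβl)/(Z_0 + jZ_L·tanβl) = 72.5 − j160 Ω
Γ_s = (Z_in − Z_s)/(Z_in + Z_s) = (22.5 − j160)/(123 − j160), |Γ_s| = 0.802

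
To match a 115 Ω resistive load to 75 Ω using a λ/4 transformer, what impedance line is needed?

Z_qwt = √(Z_0·R_L) = √(75 × 115) = √8625

Z_qwt ≈ 92.9 Ω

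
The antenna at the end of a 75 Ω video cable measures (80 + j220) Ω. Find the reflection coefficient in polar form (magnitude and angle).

Γ = (Z_L − Z_0)/(Z_L + Z_0) = (5 + j220)/(155 + j220)
|Γ| = 220/269 = 0.818

Γ ≈ 0.818 ∠ 33.9°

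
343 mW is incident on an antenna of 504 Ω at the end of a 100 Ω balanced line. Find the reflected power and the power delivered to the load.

P_reflected ≈ 153 mW; P_delivered ≈ 190 mW

Γ = (504 − 100)/(504 + 100) = 0.669
|Γ|² = 0.447
P_refl = |Γ|²·P_inc = 153 mW, P_del = (1 − |Γ|²)·P_inc = 190 mW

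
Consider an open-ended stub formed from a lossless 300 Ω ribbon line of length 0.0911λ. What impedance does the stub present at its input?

βl = 2π × 0.0911 = 32.8°
tan(βl) = 0.644
For an open-ended stub, Z_in = −jZ_0·cot(βl) = −jZ_0/tan(βl)

Z_in ≈ −j466 Ω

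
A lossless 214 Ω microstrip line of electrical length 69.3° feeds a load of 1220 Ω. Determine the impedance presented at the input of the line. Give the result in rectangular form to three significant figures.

Z_in ≈ 42.7 − j78 Ω

tan(βl) = tan(69.3°) = 2.65
Z_in = Z_0·(Z_L + jZ_0·tanβl)/(Z_0 + jZ_L·tanβl)
     = 214·(1220 + j566)/(214 + j3230)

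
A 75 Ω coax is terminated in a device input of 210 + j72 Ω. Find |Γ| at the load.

Γ = (Z_L − Z_0)/(Z_L + Z_0) = (135 + j72)/(285 + j72)
|Γ| = 153/294

|Γ| ≈ 0.52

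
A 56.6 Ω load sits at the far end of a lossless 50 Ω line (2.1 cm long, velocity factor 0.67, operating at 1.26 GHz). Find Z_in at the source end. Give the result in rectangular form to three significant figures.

λ = v/f = 0.67·c / 1.26 GHz = 0.16 m
βl = 2π·l/λ = 2π × 0.132 = 47.4°
tan(βl) = tan(47.4°) = 1.09
Z_in = Z_0·(Z_L + jZ_0·tanβl)/(Z_0 + jZ_L·tanβl)
     = 50·(56.6 + j54.4)/(50 + j61.5)

Z_in ≈ 49.1 − j6.08 Ω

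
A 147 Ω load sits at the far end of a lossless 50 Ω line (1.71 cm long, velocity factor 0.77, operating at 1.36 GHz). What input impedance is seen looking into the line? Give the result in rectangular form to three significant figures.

Z_in ≈ 40 − j49.6 Ω

λ = v/f = 0.77·c / 1.36 GHz = 0.17 m
βl = 2π·l/λ = 2π × 0.101 = 36.2°
tan(βl) = tan(36.2°) = 0.733
Z_in = Z_0·(Z_L + jZ_0·tanβl)/(Z_0 + jZ_L·tanβl)
     = 50·(147 + j36.7)/(50 + j108)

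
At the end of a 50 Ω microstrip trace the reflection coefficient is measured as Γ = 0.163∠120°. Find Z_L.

Z_L = Z_0·(1 + Γ)/(1 − Γ) = 50·(0.919 + j0.141)/(1.08 − j0.141)

Z_L ≈ 40.9 + j11.9 Ω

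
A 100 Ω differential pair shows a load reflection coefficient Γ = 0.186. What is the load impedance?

Z_L ≈ 146 Ω

Z_L = Z_0·(1 + Γ)/(1 − Γ) = 100·(1.19)/(0.814)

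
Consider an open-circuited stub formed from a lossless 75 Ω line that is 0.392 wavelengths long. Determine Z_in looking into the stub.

Z_in ≈ +j93 Ω

βl = 2π × 0.392 = 141°
tan(βl) = -0.806
For an open-circuited stub, Z_in = −jZ_0·cot(βl) = −jZ_0/tan(βl)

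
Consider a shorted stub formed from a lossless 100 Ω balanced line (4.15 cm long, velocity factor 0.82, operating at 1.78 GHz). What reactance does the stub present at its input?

λ = v/f = 0.82·c / 1.78 GHz = 0.138 m
βl = 2π·l/λ = 2π × 0.3 = 108°
tan(βl) = -3.06
For a shorted stub, Z_in = jZ_0·tan(βl)

X_in ≈ -306 Ω (capacitive)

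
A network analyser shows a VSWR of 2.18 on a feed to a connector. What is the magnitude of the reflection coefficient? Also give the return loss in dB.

|Γ| ≈ 0.371; return loss ≈ 8.61 dB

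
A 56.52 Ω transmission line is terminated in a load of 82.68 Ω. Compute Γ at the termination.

Γ = 0.188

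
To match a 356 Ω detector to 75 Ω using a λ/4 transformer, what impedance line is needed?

Z_qwt ≈ 163 Ω

Z_qwt = √(Z_0·R_L) = √(75 × 356) = √26700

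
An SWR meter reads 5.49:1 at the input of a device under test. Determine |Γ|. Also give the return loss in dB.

|Γ| ≈ 0.692; return loss ≈ 3.2 dB

|Γ| = (S − 1)/(S + 1) = (5.49 − 1)/(5.49 + 1) = 4.49/6.49
RL = −20·log₁₀|Γ| = −20·log₁₀(0.692)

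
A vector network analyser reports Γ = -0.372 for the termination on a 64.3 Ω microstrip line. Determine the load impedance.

Z_L ≈ 29.4 Ω

Z_L = Z_0·(1 + Γ)/(1 − Γ) = 64.3·(0.628)/(1.37)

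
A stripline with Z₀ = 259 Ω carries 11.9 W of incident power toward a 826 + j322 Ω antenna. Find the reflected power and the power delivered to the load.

|Γ| = |(567 + j322)/(1085 + j322)| = 0.576
|Γ|² = 0.332
P_refl = |Γ|²·P_inc = 3.95 W, P_del = (1 − |Γ|²)·P_inc = 7.95 W

P_reflected ≈ 3.95 W; P_delivered ≈ 7.95 W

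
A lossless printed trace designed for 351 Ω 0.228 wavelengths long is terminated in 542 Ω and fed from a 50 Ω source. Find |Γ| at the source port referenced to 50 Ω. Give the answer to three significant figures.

βl = 2π × 0.228 = 82.1°
tan(βl) = 7.19
Z_in = Z_0·(Z_L + jZ_0·tanβl)/(Z_0 + jZ_L·tanβl) = 230 − j28.1 Ω
Γ_s = (Z_in − Z_s)/(Z_in + Z_s) = (180 − j28.1)/(280 − j28.1), |Γ_s| = 0.647

|Γ| ≈ 0.647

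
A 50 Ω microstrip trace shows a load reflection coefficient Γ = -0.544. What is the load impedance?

Z_L ≈ 14.8 Ω

Z_L = Z_0·(1 + Γ)/(1 − Γ) = 50·(0.456)/(1.54)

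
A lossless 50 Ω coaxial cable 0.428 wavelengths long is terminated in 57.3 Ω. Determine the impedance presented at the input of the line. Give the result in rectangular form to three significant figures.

Z_in ≈ 54.1 + j5.81 Ω

βl = 2π × 0.428 = 154°
tan(βl) = tan(154°) = -0.486
Z_in = Z_0·(Z_L + jZ_0·tanβl)/(Z_0 + jZ_L·tanβl)
     = 50·(57.3 − j24.3)/(50 − j27.8)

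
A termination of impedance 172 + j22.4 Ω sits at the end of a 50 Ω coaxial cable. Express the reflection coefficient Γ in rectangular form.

Γ ≈ 0.554 + j0.045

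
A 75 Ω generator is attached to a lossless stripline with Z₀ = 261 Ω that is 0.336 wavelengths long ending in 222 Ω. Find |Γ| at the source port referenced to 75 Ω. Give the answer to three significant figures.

βl = 2π × 0.336 = 121°
tan(βl) = -1.67
Z_in = Z_0·(Z_L + jZ_0·tanβl)/(Z_0 + jZ_L·tanβl) = 279 − j40 Ω
Γ_s = (Z_in − Z_s)/(Z_in + Z_s) = (204 − j40)/(354 − j40), |Γ_s| = 0.583

|Γ| ≈ 0.583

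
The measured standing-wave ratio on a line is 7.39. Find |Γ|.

|Γ| = (S − 1)/(S + 1) = (7.39 − 1)/(7.39 + 1) = 6.39/8.39

|Γ| ≈ 0.762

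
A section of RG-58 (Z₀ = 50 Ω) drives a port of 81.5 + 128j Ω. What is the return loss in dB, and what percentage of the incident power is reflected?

RL ≈ 2.87 dB; 51.6% of incident power reflected

Γ = (31.5 + j128)/(131.5 + j128), |Γ| = 0.718
RL = −20·log₁₀(0.718) = 2.87 dB
P_refl/P_inc = |Γ|² = 0.516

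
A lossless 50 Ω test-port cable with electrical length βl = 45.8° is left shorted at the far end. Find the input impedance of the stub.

tan(βl) = 1.03
For a shorted stub, Z_in = jZ_0·tan(βl)

Z_in ≈ +j51.4 Ω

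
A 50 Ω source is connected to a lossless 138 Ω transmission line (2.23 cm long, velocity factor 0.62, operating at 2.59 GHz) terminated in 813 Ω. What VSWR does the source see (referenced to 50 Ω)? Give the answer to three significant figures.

VSWR ≈ 4.26

λ = v/f = 0.62·c / 2.59 GHz = 0.0718 m
βl = 2π·l/λ = 2π × 0.311 = 112°
tan(βl) = -2.5
Z_in = Z_0·(Z_L + jZ_0·tanβl)/(Z_0 + jZ_L·tanβl) = 27 + j53.3 Ω
Γ_s = (Z_in − Z_s)/(Z_in + Z_s) = (-23 + j53.3)/(77 + j53.3), |Γ_s| = 0.62
VSWR = (1 + |Γ_s|)/(1 − |Γ_s|)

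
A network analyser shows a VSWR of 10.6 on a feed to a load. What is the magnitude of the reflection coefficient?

|Γ| ≈ 0.828

|Γ| = (S − 1)/(S + 1) = (10.6 − 1)/(10.6 + 1) = 9.6/11.6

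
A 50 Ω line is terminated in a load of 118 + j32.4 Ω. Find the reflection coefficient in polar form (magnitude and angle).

Γ = (Z_L − Z_0)/(Z_L + Z_0) = (68 + j32.4)/(168 + j32.4)
|Γ| = 75.3/171 = 0.44

Γ ≈ 0.44 ∠ 14.6°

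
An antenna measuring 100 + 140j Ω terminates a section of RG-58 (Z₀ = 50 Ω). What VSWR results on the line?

VSWR ≈ 6.26

Γ = (Z_L − Z_0)/(Z_L + Z_0) = (50 + j140)/(150 + j140)
|Γ| = 149/205 = 0.725
VSWR = (1 + |Γ|)/(1 − |Γ|) = 1.72/0.275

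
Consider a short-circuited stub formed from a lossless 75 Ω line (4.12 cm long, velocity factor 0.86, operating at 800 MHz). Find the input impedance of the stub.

Z_in ≈ +j77.6 Ω

λ = v/f = 0.86·c / 800 MHz = 0.323 m
βl = 2π·l/λ = 2π × 0.128 = 46°
tan(βl) = 1.04
For a short-circuited stub, Z_in = jZ_0·tan(βl)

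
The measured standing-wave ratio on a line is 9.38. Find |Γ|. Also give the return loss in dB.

|Γ| ≈ 0.807; return loss ≈ 1.86 dB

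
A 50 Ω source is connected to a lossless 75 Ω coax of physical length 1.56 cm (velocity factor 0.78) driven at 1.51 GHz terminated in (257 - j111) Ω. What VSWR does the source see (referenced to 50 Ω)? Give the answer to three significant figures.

VSWR ≈ 4.64

λ = v/f = 0.78·c / 1.51 GHz = 0.155 m
βl = 2π·l/λ = 2π × 0.101 = 36.2°
tan(βl) = 0.733
Z_in = Z_0·(Z_L + jZ_0·tanβl)/(Z_0 + jZ_L·tanβl) = 37.1 − j71.5 Ω
Γ_s = (Z_in − Z_s)/(Z_in + Z_s) = (-12.9 − j71.5)/(87.1 − j71.5), |Γ_s| = 0.645
VSWR = (1 + |Γ_s|)/(1 − |Γ_s|)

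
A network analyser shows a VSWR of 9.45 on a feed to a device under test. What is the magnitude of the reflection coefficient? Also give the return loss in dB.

|Γ| ≈ 0.809; return loss ≈ 1.85 dB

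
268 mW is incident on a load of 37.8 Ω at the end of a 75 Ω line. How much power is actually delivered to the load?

Γ = (37.8 − 75)/(37.8 + 75) = -0.33
|Γ|² = 0.109
P_refl = |Γ|²·P_inc = 29.1 mW, P_del = (1 − |Γ|²)·P_inc = 239 mW

P_delivered ≈ 239 mW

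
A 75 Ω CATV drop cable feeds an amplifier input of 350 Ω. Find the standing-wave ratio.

Γ = (350 − 75)/(350 + 75) = 0.647
VSWR = (1 + 0.647)/(1 − 0.647)

VSWR ≈ 4.67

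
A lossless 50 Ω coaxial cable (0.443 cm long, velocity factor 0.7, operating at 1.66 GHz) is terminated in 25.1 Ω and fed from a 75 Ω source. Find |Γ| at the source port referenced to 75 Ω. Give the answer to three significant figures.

λ = v/f = 0.7·c / 1.66 GHz = 0.127 m
βl = 2π·l/λ = 2π × 0.035 = 12.6°
tan(βl) = 0.224
Z_in = Z_0·(Z_L + jZ_0·tanβl)/(Z_0 + jZ_L·tanβl) = 26 + j8.26 Ω
Γ_s = (Z_in − Z_s)/(Z_in + Z_s) = (-49 + j8.26)/(101 + j8.26), |Γ_s| = 0.49

|Γ| ≈ 0.49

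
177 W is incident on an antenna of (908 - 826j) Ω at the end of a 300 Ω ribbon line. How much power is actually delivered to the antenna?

|Γ| = |(608 − j826)/(1208 − j826)| = 0.701
|Γ|² = 0.491
P_refl = |Γ|²·P_inc = 86.9 W, P_del = (1 − |Γ|²)·P_inc = 90.1 W

P_delivered ≈ 90.1 W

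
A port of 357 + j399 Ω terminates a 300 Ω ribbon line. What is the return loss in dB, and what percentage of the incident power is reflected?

Γ = (57 + j399)/(657 + j399), |Γ| = 0.524
RL = −20·log₁₀(0.524) = 5.61 dB
P_refl/P_inc = |Γ|² = 0.275

RL ≈ 5.61 dB; 27.5% of incident power reflected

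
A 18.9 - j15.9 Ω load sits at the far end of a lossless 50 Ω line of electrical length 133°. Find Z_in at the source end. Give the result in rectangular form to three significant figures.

tan(βl) = tan(133°) = -1.07
Z_in = Z_0·(Z_L + jZ_0·tanβl)/(Z_0 + jZ_L·tanβl)
     = 50·(18.9 − j69.5)/(32.9 − j20.3)

Z_in ≈ 67.9 − j63.7 Ω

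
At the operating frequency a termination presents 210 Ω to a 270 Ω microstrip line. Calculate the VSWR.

For a purely resistive load, VSWR = R_L/Z_0 or Z_0/R_L (whichever > 1) = 270/210

VSWR ≈ 1.29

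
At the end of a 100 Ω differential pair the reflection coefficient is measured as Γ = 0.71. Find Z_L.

Z_L ≈ 590 Ω

Z_L = Z_0·(1 + Γ)/(1 − Γ) = 100·(1.71)/(0.29)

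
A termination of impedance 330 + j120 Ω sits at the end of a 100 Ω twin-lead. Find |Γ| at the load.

|Γ| ≈ 0.581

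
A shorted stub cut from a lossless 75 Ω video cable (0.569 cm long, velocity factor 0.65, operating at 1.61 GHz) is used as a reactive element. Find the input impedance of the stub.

Z_in ≈ +j22.8 Ω

λ = v/f = 0.65·c / 1.61 GHz = 0.121 m
βl = 2π·l/λ = 2π × 0.047 = 16.9°
tan(βl) = 0.304
For a shorted stub, Z_in = jZ_0·tan(βl)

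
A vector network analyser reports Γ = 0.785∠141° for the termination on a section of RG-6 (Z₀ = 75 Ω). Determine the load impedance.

Z_L = Z_0·(1 + Γ)/(1 − Γ) = 75·(0.39 + j0.494)/(1.61 − j0.494)

Z_L ≈ 10.1 + j26.1 Ω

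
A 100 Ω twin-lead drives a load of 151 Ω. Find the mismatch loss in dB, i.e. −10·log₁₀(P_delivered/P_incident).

mismatch loss ≈ 0.183 dB

Γ = (151 − 100)/(151 + 100) = 0.203
|Γ|² = 0.0413, so P_del/P_inc = 1 − |Γ|² = 0.959
ML = −10·log₁₀(1 − |Γ|²)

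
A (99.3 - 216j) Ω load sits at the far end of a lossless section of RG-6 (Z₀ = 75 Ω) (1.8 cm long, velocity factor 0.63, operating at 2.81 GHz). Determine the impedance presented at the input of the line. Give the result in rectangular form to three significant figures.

λ = v/f = 0.63·c / 2.81 GHz = 0.0673 m
βl = 2π·l/λ = 2π × 0.268 = 96.3°
tan(βl) = tan(96.3°) = -9
Z_in = Z_0·(Z_L + jZ_0·tanβl)/(Z_0 + jZ_L·tanβl)
     = 75·(99.3 − j891)/(-1870 − j893)

Z_in ≈ 10.7 + j30.7 Ω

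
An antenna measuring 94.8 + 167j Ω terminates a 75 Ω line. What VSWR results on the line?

Γ = (Z_L − Z_0)/(Z_L + Z_0) = (19.8 + j167)/(169.8 + j167)
|Γ| = 168/238 = 0.706
VSWR = (1 + |Γ|)/(1 − |Γ|) = 1.71/0.294

VSWR ≈ 5.81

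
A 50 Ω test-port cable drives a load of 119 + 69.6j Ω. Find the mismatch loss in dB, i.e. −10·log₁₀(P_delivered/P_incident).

mismatch loss ≈ 1.47 dB

Γ = (69 + j69.6)/(169 + j69.6), |Γ| = 0.536
|Γ|² = 0.288, so P_del/P_inc = 1 − |Γ|² = 0.712
ML = −10·log₁₀(1 − |Γ|²)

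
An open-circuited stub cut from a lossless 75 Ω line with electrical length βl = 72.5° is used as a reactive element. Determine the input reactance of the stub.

X_in ≈ -23.6 Ω (capacitive)

tan(βl) = 3.17
For an open-circuited stub, Z_in = −jZ_0·cot(βl) = −jZ_0/tan(βl)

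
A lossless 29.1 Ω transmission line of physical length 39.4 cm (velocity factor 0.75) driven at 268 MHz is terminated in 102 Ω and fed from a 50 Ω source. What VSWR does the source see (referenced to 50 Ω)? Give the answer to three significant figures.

VSWR ≈ 2.21

λ = v/f = 0.75·c / 268 MHz = 0.84 m
βl = 2π·l/λ = 2π × 0.469 = 169°
tan(βl) = -0.195
Z_in = Z_0·(Z_L + jZ_0·tanβl)/(Z_0 + jZ_L·tanβl) = 72.1 + j43.7 Ω
Γ_s = (Z_in − Z_s)/(Z_in + Z_s) = (22.1 + j43.7)/(122 + j43.7), |Γ_s| = 0.377
VSWR = (1 + |Γ_s|)/(1 − |Γ_s|)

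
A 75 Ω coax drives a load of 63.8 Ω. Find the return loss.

Γ = (63.8 − 75)/(63.8 + 75) = -0.0807
RL = −20·log₁₀|Γ| = −20·log₁₀(0.0807)

RL ≈ 21.9 dB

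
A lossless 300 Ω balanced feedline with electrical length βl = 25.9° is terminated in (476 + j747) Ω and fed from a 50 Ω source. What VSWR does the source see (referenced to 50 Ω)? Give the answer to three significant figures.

tan(βl) = 0.486
Z_in = Z_0·(Z_L + jZ_0·tanβl)/(Z_0 + jZ_L·tanβl) = 923 − j868 Ω
Γ_s = (Z_in − Z_s)/(Z_in + Z_s) = (873 − j868)/(973 − j868), |Γ_s| = 0.944
VSWR = (1 + |Γ_s|)/(1 − |Γ_s|)

VSWR ≈ 34.8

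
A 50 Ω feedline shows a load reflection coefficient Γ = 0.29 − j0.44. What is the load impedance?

Z_L ≈ 51.8 − j63.1 Ω

Z_L = Z_0·(1 + Γ)/(1 − Γ) = 50·(1.29 − j0.44)/(0.71 + j0.44)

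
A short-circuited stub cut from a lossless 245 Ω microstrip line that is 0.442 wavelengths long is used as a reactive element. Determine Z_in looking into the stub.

Z_in ≈ −j93.5 Ω

βl = 2π × 0.442 = 159°
tan(βl) = -0.381
For a short-circuited stub, Z_in = jZ_0·tan(βl)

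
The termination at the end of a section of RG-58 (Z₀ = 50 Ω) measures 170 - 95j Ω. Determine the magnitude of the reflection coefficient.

Γ = (Z_L − Z_0)/(Z_L + Z_0) = (120 − j95)/(220 − j95)
|Γ| = 153/240

|Γ| ≈ 0.639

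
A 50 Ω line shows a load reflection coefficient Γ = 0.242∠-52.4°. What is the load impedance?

Z_L ≈ 61.7 − j25.1 Ω

Z_L = Z_0·(1 + Γ)/(1 − Γ) = 50·(1.15 − j0.192)/(0.852 + j0.192)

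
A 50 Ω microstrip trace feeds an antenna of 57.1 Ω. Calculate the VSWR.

VSWR ≈ 1.14

Γ = (57.1 − 50)/(57.1 + 50) = 0.0663
VSWR = (1 + 0.0663)/(1 − 0.0663)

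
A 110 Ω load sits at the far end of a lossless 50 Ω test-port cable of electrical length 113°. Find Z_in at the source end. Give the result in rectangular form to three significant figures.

tan(βl) = tan(113°) = -2.36
Z_in = Z_0·(Z_L + jZ_0·tanβl)/(Z_0 + jZ_L·tanβl)
     = 50·(110 − j118)/(50 − j259)

Z_in ≈ 25.9 + j16.2 Ω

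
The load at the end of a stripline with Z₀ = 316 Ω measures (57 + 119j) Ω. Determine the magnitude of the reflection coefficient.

Γ = (Z_L − Z_0)/(Z_L + Z_0) = (-259 + j119)/(373 + j119)
|Γ| = 285/392

|Γ| ≈ 0.728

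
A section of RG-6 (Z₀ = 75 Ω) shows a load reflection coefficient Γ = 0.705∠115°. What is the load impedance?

Z_L ≈ 18 + j45.8 Ω

Z_L = Z_0·(1 + Γ)/(1 − Γ) = 75·(0.702 + j0.639)/(1.3 − j0.639)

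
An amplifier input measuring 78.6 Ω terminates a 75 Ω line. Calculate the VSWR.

Γ = (78.6 − 75)/(78.6 + 75) = 0.0234
VSWR = (1 + 0.0234)/(1 − 0.0234)

VSWR ≈ 1.05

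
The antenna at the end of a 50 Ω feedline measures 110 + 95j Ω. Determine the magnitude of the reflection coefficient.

|Γ| ≈ 0.604

Γ = (Z_L − Z_0)/(Z_L + Z_0) = (60 + j95)/(160 + j95)
|Γ| = 112/186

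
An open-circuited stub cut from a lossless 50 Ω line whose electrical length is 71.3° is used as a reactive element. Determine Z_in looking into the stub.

tan(βl) = 2.95
For an open-circuited stub, Z_in = −jZ_0·cot(βl) = −jZ_0/tan(βl)

Z_in ≈ −j16.9 Ω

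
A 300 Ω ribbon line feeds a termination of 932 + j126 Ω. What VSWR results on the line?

VSWR ≈ 3.17

Γ = (Z_L − Z_0)/(Z_L + Z_0) = (632 + j126)/(1232 + j126)
|Γ| = 644/1240 = 0.52
VSWR = (1 + |Γ|)/(1 − |Γ|) = 1.52/0.48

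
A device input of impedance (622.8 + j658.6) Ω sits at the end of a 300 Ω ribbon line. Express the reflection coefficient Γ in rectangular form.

Γ = (Z_L − Z_0)/(Z_L + Z_0) = (322.8 + j658.6)/(922.8 + j658.6)

Γ ≈ 0.569 + j0.307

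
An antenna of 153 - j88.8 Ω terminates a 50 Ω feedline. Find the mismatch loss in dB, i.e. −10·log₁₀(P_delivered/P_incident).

mismatch loss ≈ 2.05 dB

Γ = (103 − j88.8)/(203 − j88.8), |Γ| = 0.614
|Γ|² = 0.377, so P_del/P_inc = 1 − |Γ|² = 0.623
ML = −10·log₁₀(1 − |Γ|²)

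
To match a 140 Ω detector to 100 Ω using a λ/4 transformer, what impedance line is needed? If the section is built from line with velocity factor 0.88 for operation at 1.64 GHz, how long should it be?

Z_qwt = √(Z_0·R_L) = √(100 × 140) = √14000
λ = 0.88·c/f = 0.161 m, so l = λ/4 = 0.0402 m

Z_qwt ≈ 118 Ω; length ≈ 4.02 cm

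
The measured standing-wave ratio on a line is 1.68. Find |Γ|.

|Γ| = (S − 1)/(S + 1) = (1.68 − 1)/(1.68 + 1) = 0.68/2.68

|Γ| ≈ 0.254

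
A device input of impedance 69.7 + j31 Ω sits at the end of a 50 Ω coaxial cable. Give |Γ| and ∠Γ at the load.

Γ ≈ 0.297 ∠ 43°

Γ = (Z_L − Z_0)/(Z_L + Z_0) = (19.7 + j31)/(119.7 + j31)
|Γ| = 36.7/124 = 0.297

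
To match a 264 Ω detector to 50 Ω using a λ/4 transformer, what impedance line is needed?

Z_qwt = √(Z_0·R_L) = √(50 × 264) = √13200

Z_qwt ≈ 115 Ω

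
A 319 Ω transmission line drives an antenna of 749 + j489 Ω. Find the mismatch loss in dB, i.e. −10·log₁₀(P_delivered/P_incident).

mismatch loss ≈ 1.59 dB

Γ = (430 + j489)/(1068 + j489), |Γ| = 0.554
|Γ|² = 0.307, so P_del/P_inc = 1 − |Γ|² = 0.693
ML = −10·log₁₀(1 − |Γ|²)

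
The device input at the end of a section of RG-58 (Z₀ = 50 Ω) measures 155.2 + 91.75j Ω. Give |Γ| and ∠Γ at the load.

Γ ≈ 0.621 ∠ 17°

Γ = (Z_L − Z_0)/(Z_L + Z_0) = (105.2 + j91.75)/(205.2 + j91.75)
|Γ| = 140/225 = 0.621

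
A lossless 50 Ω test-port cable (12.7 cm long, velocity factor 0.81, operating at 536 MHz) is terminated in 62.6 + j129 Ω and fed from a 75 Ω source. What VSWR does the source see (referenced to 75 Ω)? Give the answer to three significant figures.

λ = v/f = 0.81·c / 536 MHz = 0.453 m
βl = 2π·l/λ = 2π × 0.28 = 101°
tan(βl) = -5.22
Z_in = Z_0·(Z_L + jZ_0·tanβl)/(Z_0 + jZ_L·tanβl) = 7.02 − j5.95 Ω
Γ_s = (Z_in − Z_s)/(Z_in + Z_s) = (-68 − j5.95)/(82 − j5.95), |Γ_s| = 0.83
VSWR = (1 + |Γ_s|)/(1 − |Γ_s|)

VSWR ≈ 10.8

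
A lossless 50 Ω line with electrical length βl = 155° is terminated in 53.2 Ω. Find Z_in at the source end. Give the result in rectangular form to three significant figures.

tan(βl) = tan(155°) = -0.466
Z_in = Z_0·(Z_L + jZ_0·tanβl)/(Z_0 + jZ_L·tanβl)
     = 50·(53.2 − j23.3)/(50 − j24.8)

Z_in ≈ 52 + j2.47 Ω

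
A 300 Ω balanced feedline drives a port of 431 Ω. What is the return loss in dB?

Γ = (431 − 300)/(431 + 300) = 0.179
RL = −20·log₁₀|Γ| = −20·log₁₀(0.179)

RL ≈ 14.9 dB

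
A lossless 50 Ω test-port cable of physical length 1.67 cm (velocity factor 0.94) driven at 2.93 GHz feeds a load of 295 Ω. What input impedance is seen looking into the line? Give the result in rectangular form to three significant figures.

Z_in ≈ 10.7 − j25.1 Ω

λ = v/f = 0.94·c / 2.93 GHz = 0.0962 m
βl = 2π·l/λ = 2π × 0.174 = 62.5°
tan(βl) = tan(62.5°) = 1.92
Z_in = Z_0·(Z_L + jZ_0·tanβl)/(Z_0 + jZ_L·tanβl)
     = 50·(295 + j95.9)/(50 + j566)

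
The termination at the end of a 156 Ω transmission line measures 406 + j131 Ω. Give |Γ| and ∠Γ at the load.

Γ ≈ 0.489 ∠ 14.5°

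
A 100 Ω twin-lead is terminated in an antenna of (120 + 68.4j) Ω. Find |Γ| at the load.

|Γ| ≈ 0.309

Γ = (Z_L − Z_0)/(Z_L + Z_0) = (20 + j68.4)/(220 + j68.4)
|Γ| = 71.3/230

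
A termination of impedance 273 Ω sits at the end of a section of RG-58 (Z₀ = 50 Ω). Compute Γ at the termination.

Γ = 0.69

Γ = (Z_L − Z_0)/(Z_L + Z_0) = (273 − 50)/(273 + 50) = 223/323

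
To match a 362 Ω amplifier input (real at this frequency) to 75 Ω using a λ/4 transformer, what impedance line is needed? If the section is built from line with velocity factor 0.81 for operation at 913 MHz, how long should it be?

Z_qwt = √(Z_0·R_L) = √(75 × 362) = √27150
λ = 0.81·c/f = 0.266 m, so l = λ/4 = 0.0665 m

Z_qwt ≈ 165 Ω; length ≈ 6.65 cm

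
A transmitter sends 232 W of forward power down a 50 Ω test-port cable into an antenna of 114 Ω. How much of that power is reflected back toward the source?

P_reflected ≈ 35.3 W

Γ = (114 − 50)/(114 + 50) = 0.39
|Γ|² = 0.152
P_refl = |Γ|²·P_inc = 35.3 W, P_del = (1 − |Γ|²)·P_inc = 197 W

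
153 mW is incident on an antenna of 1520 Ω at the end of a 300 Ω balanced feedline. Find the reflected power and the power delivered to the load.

P_reflected ≈ 68.7 mW; P_delivered ≈ 84.3 mW

Γ = (1520 − 300)/(1520 + 300) = 0.67
|Γ|² = 0.449
P_refl = |Γ|²·P_inc = 68.7 mW, P_del = (1 − |Γ|²)·P_inc = 84.3 mW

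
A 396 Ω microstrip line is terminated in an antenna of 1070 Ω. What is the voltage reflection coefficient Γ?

Γ = (Z_L − Z_0)/(Z_L + Z_0) = (1070 − 396)/(1070 + 396) = 674/1466

Γ = 0.46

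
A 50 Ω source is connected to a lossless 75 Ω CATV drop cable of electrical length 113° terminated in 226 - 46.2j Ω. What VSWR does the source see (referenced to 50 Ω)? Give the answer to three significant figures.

VSWR ≈ 2.7

tan(βl) = -2.36
Z_in = Z_0·(Z_L + jZ_0·tanβl)/(Z_0 + jZ_L·tanβl) = 29.3 + j33.7 Ω
Γ_s = (Z_in − Z_s)/(Z_in + Z_s) = (-20.7 + j33.7)/(79.3 + j33.7), |Γ_s| = 0.459
VSWR = (1 + |Γ_s|)/(1 − |Γ_s|)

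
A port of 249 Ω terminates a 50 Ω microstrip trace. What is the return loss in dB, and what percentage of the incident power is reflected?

Γ = (249 − 50)/(249 + 50) = 0.666
RL = −20·log₁₀(0.666) = 3.54 dB
P_refl/P_inc = |Γ|² = 0.443

RL ≈ 3.54 dB; 44.3% of incident power reflected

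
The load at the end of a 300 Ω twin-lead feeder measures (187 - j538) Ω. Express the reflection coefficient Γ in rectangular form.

Γ = (Z_L − Z_0)/(Z_L + Z_0) = (-113 − j538)/(487 − j538)

Γ ≈ 0.445 − j0.613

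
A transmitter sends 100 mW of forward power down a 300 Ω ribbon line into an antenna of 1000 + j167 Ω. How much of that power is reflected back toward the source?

P_reflected ≈ 30.1 mW

|Γ| = |(700 + j167)/(1300 + j167)| = 0.549
|Γ|² = 0.301
P_refl = |Γ|²·P_inc = 30.1 mW, P_del = (1 − |Γ|²)·P_inc = 69.9 mW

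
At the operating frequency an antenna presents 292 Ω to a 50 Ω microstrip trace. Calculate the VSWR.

Γ = (292 − 50)/(292 + 50) = 0.708
VSWR = (1 + 0.708)/(1 − 0.708)

VSWR ≈ 5.84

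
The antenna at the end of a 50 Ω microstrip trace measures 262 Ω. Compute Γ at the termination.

Γ = 0.679

Γ = (Z_L − Z_0)/(Z_L + Z_0) = (262 − 50)/(262 + 50) = 212/312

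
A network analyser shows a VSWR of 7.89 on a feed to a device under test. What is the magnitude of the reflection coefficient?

|Γ| ≈ 0.775

|Γ| = (S − 1)/(S + 1) = (7.89 − 1)/(7.89 + 1) = 6.89/8.89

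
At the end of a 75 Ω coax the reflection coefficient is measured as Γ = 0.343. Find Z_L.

Z_L ≈ 153 Ω

Z_L = Z_0·(1 + Γ)/(1 − Γ) = 75·(1.34)/(0.657)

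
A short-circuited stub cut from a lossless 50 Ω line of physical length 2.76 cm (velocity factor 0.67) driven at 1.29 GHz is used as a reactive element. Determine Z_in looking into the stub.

λ = v/f = 0.67·c / 1.29 GHz = 0.156 m
βl = 2π·l/λ = 2π × 0.177 = 63.8°
tan(βl) = 2.03
For a short-circuited stub, Z_in = jZ_0·tan(βl)

Z_in ≈ +j101 Ω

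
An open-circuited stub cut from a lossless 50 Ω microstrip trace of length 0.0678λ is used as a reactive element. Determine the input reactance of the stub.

X_in ≈ -110 Ω (capacitive)

βl = 2π × 0.0678 = 24.4°
tan(βl) = 0.454
For an open-circuited stub, Z_in = −jZ_0·cot(βl) = −jZ_0/tan(βl)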